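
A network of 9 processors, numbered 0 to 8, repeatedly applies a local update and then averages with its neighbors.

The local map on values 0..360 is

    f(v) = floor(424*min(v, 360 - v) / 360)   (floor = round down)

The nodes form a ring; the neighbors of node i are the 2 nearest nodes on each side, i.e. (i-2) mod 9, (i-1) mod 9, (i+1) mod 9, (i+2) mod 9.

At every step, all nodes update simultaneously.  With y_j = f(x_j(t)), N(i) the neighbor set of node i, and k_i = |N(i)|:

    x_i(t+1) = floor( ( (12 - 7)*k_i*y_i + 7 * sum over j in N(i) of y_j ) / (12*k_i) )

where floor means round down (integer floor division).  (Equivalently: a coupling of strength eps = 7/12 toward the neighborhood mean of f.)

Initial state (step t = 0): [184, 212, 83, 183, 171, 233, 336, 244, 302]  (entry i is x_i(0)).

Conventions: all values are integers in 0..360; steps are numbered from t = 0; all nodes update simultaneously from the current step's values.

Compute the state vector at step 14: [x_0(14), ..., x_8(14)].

Simulating step by step:
t=0: [184, 212, 83, 183, 171, 233, 336, 244, 302]
t=1: [155, 157, 155, 177, 154, 145, 92, 122, 107]
t=2: [168, 178, 185, 191, 172, 164, 135, 145, 142]
t=3: [191, 199, 203, 201, 194, 186, 173, 175, 176]
t=4: [197, 192, 188, 190, 194, 200, 203, 204, 202]
t=5: [191, 195, 198, 197, 194, 189, 186, 185, 187]
t=6: [198, 195, 192, 193, 195, 199, 202, 203, 201]
t=7: [190, 193, 194, 194, 192, 189, 187, 186, 187]
t=8: [199, 197, 196, 196, 197, 200, 201, 202, 201]
t=9: [189, 190, 191, 191, 190, 188, 187, 187, 187]
t=10: [201, 200, 199, 199, 200, 201, 202, 202, 202]
t=11: [187, 187, 188, 188, 187, 187, 186, 186, 186]
t=12: [203, 202, 202, 202, 202, 203, 203, 203, 203]
t=13: [184, 185, 185, 185, 185, 184, 184, 184, 184]
t=14: [206, 206, 206, 206, 206, 206, 206, 207, 206]

Answer: [206, 206, 206, 206, 206, 206, 206, 207, 206]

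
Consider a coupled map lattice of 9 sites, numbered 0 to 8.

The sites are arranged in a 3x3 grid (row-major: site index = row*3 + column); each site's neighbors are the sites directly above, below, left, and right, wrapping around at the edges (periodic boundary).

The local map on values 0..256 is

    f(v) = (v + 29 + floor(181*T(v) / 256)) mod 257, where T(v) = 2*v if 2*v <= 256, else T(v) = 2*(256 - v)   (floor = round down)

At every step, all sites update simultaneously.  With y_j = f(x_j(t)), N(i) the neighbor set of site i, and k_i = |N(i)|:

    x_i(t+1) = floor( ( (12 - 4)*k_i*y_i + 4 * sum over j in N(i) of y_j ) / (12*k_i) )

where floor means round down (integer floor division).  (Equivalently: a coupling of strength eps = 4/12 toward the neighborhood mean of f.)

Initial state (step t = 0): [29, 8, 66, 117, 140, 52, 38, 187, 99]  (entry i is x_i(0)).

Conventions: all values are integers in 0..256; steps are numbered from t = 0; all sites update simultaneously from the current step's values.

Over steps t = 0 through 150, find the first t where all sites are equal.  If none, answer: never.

Answer: 23
Key observation: Synchronization is absorbing here: once all sites are equal they stay equal, and step 23 is the first all-equal step.

Derivation:
t=0: [29, 8, 66, 117, 140, 52, 38, 187, 99]  (not all equal)
t=1: [100, 66, 151, 73, 76, 130, 98, 58, 49]  (not all equal)
t=2: [48, 164, 83, 162, 194, 106, 49, 158, 125]  (not all equal)
t=3: [138, 85, 178, 74, 54, 53, 127, 73, 87]  (not all equal)
t=4: [98, 197, 98, 177, 172, 159, 112, 195, 200]  (not all equal)
t=5: [18, 45, 20, 55, 60, 60, 42, 52, 48]  (not all equal)
t=6: [90, 131, 95, 153, 167, 161, 130, 151, 140]  (not all equal)
t=7: [183, 84, 39, 84, 66, 62, 91, 72, 68]  (not all equal)
t=8: [108, 201, 137, 210, 195, 179, 222, 206, 191]  (not all equal)
t=9: [39, 50, 67, 46, 52, 58, 43, 48, 54]  (not all equal)
t=10: [132, 150, 176, 141, 152, 166, 135, 145, 158]  (not all equal)
t=11: [76, 71, 64, 74, 71, 66, 76, 72, 68]  (not all equal)
t=12: [208, 199, 188, 205, 199, 190, 209, 201, 194]  (not all equal)
t=13: [48, 51, 54, 49, 51, 54, 47, 50, 52]  (not all equal)
t=14: [146, 151, 156, 147, 151, 157, 144, 149, 153]  (not all equal)
t=15: [72, 71, 69, 72, 71, 68, 73, 71, 70]  (not all equal)
t=16: [201, 199, 196, 201, 199, 194, 203, 200, 197]  (not all equal)
t=17: [50, 51, 51, 50, 51, 52, 49, 50, 51]  (not all equal)
t=18: [149, 151, 151, 149, 151, 153, 147, 149, 151]  (not all equal)
t=19: [71, 71, 71, 71, 71, 70, 72, 71, 71]  (not all equal)
t=20: [200, 200, 199, 199, 199, 198, 201, 200, 199]  (not all equal)
t=21: [50, 51, 51, 51, 51, 51, 50, 50, 51]  (not all equal)
t=22: [149, 151, 151, 151, 151, 152, 149, 149, 151]  (not all equal)
t=23: [71, 71, 71, 71, 71, 71, 71, 71, 71]  (all equal)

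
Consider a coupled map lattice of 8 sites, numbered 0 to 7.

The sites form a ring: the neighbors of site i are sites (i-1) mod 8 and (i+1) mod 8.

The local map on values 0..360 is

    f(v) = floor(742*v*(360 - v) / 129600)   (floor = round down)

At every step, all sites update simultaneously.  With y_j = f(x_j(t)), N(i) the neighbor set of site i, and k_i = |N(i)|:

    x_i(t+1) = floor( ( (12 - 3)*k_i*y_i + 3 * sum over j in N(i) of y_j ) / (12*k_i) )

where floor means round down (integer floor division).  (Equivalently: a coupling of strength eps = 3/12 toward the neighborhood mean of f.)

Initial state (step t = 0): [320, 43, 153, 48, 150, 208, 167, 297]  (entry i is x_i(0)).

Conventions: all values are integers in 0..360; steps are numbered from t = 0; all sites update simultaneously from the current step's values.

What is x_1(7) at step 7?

Answer: x_1(7) = 185

Derivation:
t=0: [320, 43, 153, 48, 150, 208, 167, 297]
t=1: [77, 90, 156, 108, 168, 181, 174, 112]
t=2: [130, 142, 173, 162, 180, 184, 181, 157]
t=3: [173, 177, 183, 183, 184, 185, 184, 181]
t=4: [185, 185, 185, 185, 185, 185, 185, 185]
t=5: [185, 185, 185, 185, 185, 185, 185, 185]
t=6: [185, 185, 185, 185, 185, 185, 185, 185]
t=7: [185, 185, 185, 185, 185, 185, 185, 185]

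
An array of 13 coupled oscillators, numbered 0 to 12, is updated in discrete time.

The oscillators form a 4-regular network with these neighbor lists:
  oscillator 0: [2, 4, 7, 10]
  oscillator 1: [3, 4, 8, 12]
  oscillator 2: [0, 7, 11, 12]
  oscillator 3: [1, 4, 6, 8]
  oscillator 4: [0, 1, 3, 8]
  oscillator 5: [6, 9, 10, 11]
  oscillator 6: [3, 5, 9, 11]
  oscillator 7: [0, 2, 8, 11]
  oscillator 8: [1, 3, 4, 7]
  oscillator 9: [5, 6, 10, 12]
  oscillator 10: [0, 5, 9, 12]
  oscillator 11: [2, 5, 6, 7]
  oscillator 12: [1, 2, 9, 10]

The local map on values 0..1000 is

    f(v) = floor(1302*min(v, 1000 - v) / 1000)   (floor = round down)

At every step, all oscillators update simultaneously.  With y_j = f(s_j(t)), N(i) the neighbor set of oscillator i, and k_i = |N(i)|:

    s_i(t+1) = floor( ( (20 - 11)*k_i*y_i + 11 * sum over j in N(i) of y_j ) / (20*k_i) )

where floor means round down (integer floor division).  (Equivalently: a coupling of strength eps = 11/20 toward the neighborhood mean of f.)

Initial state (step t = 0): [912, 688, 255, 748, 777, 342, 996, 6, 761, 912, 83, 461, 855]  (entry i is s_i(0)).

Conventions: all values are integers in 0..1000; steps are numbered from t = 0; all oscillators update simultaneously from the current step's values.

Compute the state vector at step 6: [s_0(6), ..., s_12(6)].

Simulating step by step:
t=0: [912, 688, 255, 748, 777, 342, 996, 6, 761, 912, 83, 461, 855]
t=1: [152, 336, 274, 286, 289, 313, 206, 189, 281, 153, 166, 378, 216]
t=2: [252, 388, 327, 366, 357, 344, 322, 304, 361, 250, 246, 396, 292]
t=3: [368, 473, 413, 469, 453, 418, 430, 416, 464, 361, 347, 463, 387]
t=4: [506, 593, 533, 599, 582, 531, 557, 548, 595, 494, 477, 570, 511]
t=5: [613, 544, 607, 534, 550, 604, 580, 585, 537, 625, 627, 579, 616]
t=6: [517, 582, 517, 592, 580, 515, 542, 540, 590, 500, 493, 537, 510]

Answer: [517, 582, 517, 592, 580, 515, 542, 540, 590, 500, 493, 537, 510]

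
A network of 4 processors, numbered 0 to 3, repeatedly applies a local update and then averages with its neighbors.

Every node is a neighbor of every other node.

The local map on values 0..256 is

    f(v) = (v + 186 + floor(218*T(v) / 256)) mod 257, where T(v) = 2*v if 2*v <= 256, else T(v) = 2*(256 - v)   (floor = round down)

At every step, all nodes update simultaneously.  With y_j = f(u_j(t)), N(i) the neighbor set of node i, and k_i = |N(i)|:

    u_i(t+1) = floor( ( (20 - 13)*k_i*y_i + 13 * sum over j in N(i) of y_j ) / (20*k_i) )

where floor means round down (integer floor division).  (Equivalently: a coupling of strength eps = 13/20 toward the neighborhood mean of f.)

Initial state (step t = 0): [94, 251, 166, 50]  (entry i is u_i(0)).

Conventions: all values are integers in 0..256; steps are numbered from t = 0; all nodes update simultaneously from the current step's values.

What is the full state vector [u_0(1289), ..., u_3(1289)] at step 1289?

Simulating step by step:
t=0: [94, 251, 166, 50]
t=1: [172, 173, 181, 156]
t=2: [244, 244, 243, 246]
t=3: [193, 193, 193, 192]
t=4: [229, 229, 229, 229]
t=5: [203, 203, 203, 203]
t=6: [222, 222, 222, 222]
t=7: [208, 208, 208, 208]
t=8: [218, 218, 218, 218]
t=9: [211, 211, 211, 211]
t=10: [216, 216, 216, 216]
t=11: [213, 213, 213, 213]
t=12: [215, 215, 215, 215]
t=13: [213, 213, 213, 213]

Answer: [213, 213, 213, 213]
Key observation: The state at step 11, [213, 213, 213, 213], reappears at step 13: the system is in a cycle of period 2 from step 11 on.  Therefore the state at step 1289 equals the state at step 11 + ((1289 - 11) mod 2) = 11, which is [213, 213, 213, 213].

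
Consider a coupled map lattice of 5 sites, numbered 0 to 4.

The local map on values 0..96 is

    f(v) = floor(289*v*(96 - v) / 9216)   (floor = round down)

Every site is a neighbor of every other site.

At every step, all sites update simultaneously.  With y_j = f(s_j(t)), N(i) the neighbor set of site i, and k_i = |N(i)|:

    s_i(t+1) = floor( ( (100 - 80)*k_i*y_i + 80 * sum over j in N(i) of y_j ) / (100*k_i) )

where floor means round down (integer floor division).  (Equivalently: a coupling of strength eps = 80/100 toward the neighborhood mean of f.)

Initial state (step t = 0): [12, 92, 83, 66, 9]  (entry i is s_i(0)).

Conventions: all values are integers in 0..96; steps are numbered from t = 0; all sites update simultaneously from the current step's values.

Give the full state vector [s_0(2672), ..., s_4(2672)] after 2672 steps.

Simulating step by step:
t=0: [12, 92, 83, 66, 9]
t=1: [32, 32, 32, 32, 32]
t=2: [64, 64, 64, 64, 64]
t=3: [64, 64, 64, 64, 64]

Answer: [64, 64, 64, 64, 64]
Key observation: The state at step 2, [64, 64, 64, 64, 64], reappears at step 3: the system is in a cycle of period 1 from step 2 on.  Therefore the state at step 2672 equals the state at step 2 + ((2672 - 2) mod 1) = 2, which is [64, 64, 64, 64, 64].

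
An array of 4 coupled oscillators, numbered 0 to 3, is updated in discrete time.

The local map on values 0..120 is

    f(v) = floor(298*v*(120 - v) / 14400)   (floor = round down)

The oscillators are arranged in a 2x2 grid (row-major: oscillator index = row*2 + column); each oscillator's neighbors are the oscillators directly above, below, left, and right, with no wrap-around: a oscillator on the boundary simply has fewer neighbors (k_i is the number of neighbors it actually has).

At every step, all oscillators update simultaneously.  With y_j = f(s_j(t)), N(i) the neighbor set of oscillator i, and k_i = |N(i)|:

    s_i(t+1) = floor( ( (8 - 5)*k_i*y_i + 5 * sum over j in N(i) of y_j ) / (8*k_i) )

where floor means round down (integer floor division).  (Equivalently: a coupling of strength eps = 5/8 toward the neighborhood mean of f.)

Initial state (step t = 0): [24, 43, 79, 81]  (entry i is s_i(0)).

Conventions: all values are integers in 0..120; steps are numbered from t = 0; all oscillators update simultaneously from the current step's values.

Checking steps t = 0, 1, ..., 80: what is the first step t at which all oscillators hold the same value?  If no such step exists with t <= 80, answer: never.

Answer: 5
Key observation: Synchronization is absorbing here: once all oscillators are equal they stay equal, and step 5 is the first all-equal step.

Derivation:
t=0: [24, 43, 79, 81]  (not all equal)
t=1: [59, 60, 60, 66]  (not all equal)
t=2: [74, 73, 73, 73]  (not all equal)
t=3: [70, 70, 70, 71]  (not all equal)
t=4: [72, 71, 71, 71]  (not all equal)
t=5: [71, 71, 71, 71]  (all equal)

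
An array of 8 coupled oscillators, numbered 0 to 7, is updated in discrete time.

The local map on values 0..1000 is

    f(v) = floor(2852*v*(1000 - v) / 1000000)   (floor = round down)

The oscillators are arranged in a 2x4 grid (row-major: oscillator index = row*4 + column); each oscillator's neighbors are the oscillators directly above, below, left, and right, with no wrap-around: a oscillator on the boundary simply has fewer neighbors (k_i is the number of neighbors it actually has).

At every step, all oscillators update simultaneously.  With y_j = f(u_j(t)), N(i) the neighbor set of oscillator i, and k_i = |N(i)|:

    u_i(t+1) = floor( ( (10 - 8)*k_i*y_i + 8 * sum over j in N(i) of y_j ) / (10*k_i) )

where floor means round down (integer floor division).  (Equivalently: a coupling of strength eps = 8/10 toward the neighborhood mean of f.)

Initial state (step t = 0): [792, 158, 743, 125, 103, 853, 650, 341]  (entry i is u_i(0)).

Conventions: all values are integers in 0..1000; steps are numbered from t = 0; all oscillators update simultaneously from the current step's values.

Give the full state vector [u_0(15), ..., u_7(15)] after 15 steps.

Simulating step by step:
t=0: [792, 158, 743, 125, 103, 853, 650, 341]
t=1: [350, 441, 465, 535, 383, 415, 540, 511]
t=2: [680, 687, 707, 710, 670, 694, 705, 709]
t=3: [621, 606, 596, 588, 616, 610, 594, 589]
t=4: [675, 678, 685, 688, 674, 679, 685, 688]
t=5: [624, 620, 616, 613, 623, 621, 615, 613]
t=6: [669, 671, 674, 675, 669, 671, 673, 675]
t=7: [630, 628, 626, 625, 630, 629, 626, 625]
t=8: [664, 665, 667, 667, 664, 665, 666, 667]
t=9: [635, 634, 633, 633, 635, 635, 633, 633]
t=10: [661, 661, 661, 662, 661, 661, 661, 662]
t=11: [639, 639, 638, 638, 639, 639, 638, 638]
t=12: [657, 657, 657, 658, 657, 657, 657, 658]
t=13: [642, 642, 641, 641, 642, 642, 641, 641]
t=14: [655, 655, 655, 656, 655, 655, 655, 656]
t=15: [644, 644, 643, 643, 644, 644, 643, 643]

Answer: [644, 644, 643, 643, 644, 644, 643, 643]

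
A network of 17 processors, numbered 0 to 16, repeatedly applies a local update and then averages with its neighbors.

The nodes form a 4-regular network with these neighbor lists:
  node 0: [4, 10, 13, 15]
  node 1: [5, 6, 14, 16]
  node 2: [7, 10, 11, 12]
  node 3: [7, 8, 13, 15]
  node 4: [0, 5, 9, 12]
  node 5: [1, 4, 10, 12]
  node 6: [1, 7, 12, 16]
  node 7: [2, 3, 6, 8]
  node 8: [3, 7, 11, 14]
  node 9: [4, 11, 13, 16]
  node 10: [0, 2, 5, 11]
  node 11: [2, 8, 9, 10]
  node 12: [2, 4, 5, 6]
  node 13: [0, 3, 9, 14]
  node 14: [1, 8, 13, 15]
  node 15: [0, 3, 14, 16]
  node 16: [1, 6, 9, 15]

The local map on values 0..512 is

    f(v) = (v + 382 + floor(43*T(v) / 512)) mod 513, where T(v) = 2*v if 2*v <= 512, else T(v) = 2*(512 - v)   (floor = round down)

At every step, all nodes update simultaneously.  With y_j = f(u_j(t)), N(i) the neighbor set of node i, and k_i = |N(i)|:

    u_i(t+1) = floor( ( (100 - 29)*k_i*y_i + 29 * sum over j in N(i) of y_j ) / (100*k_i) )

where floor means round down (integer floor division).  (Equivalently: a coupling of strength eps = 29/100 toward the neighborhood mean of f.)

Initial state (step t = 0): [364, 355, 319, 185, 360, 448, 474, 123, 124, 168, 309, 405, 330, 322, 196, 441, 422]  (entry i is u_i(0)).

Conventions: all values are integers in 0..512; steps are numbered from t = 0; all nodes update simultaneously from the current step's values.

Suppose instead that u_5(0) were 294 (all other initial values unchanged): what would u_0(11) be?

Answer: u_0(11) = 265
Key observation: This trace re-runs the system from the modified initial state.

Derivation:
t=0: [364, 355, 319, 185, 360, 294, 474, 123, 124, 168, 309, 405, 330, 322, 196, 441, 422]
t=1: [255, 246, 210, 101, 234, 209, 305, 56, 44, 123, 220, 243, 236, 194, 127, 281, 288]
t=2: [157, 149, 143, 438, 132, 121, 215, 408, 388, 50, 128, 157, 144, 117, 75, 196, 178]
t=3: [47, 79, 54, 275, 55, 15, 117, 263, 278, 323, 23, 92, 39, 96, 363, 135, 104]
t=4: [409, 420, 424, 193, 424, 410, 117, 182, 211, 298, 417, 438, 397, 430, 268, 118, 409]
t=5: [276, 271, 289, 104, 296, 296, 73, 95, 130, 232, 301, 293, 268, 277, 179, 66, 246]
t=6: [206, 193, 216, 440, 193, 198, 404, 435, 106, 152, 201, 181, 202, 196, 116, 392, 201]
t=7: [119, 102, 129, 314, 92, 99, 251, 314, 410, 59, 102, 112, 117, 103, 73, 238, 124]
t=8: [123, 438, 102, 237, 416, 461, 168, 203, 312, 429, 430, 455, 88, 439, 436, 154, 100]
t=9: [79, 314, 445, 152, 296, 342, 148, 142, 217, 326, 307, 333, 431, 284, 290, 104, 407]
t=10: [416, 209, 287, 94, 233, 237, 91, 62, 123, 226, 241, 228, 280, 203, 213, 430, 279]
t=11: [265, 148, 204, 412, 155, 145, 414, 408, 95, 134, 162, 131, 202, 150, 122, 300, 208]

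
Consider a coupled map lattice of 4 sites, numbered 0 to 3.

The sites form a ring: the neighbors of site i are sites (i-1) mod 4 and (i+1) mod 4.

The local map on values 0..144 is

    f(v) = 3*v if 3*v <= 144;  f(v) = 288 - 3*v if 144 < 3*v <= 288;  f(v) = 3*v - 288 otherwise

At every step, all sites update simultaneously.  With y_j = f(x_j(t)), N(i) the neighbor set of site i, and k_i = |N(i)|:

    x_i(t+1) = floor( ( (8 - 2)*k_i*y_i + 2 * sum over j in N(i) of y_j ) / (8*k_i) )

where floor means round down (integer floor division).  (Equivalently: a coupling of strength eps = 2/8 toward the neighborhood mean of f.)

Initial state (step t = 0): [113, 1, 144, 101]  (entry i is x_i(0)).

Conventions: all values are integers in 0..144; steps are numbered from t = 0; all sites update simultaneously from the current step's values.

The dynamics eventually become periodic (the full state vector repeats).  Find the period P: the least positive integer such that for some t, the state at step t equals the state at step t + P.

Answer: 10
Key observation: The state at step 34, [54, 36, 54, 36], reappears at step 44 — and no state repeats earlier — so the cycle the system enters has period 10.

Derivation:
t=0: [113, 1, 144, 101]
t=1: [40, 26, 110, 35]
t=2: [112, 78, 54, 99]
t=3: [43, 62, 102, 28]
t=4: [120, 94, 36, 81]
t=5: [60, 27, 87, 56]
t=6: [106, 77, 45, 106]
t=7: [33, 63, 112, 43]
t=8: [102, 92, 64, 115]
t=9: [22, 23, 80, 57]
t=10: [72, 66, 59, 102]
t=11: [67, 90, 96, 36]
t=12: [81, 24, 15, 91]
t=13: [44, 65, 44, 22]
t=14: [118, 102, 118, 82]
t=15: [57, 30, 57, 48]
t=16: [117, 96, 117, 137]
t=17: [62, 15, 62, 108]
t=18: [86, 59, 86, 52]
t=19: [52, 90, 52, 106]
t=20: [105, 46, 105, 55]
t=21: [52, 110, 52, 99]
t=22: [105, 64, 105, 39]
t=23: [46, 78, 46, 94]
t=24: [111, 75, 111, 39]
t=25: [56, 58, 56, 99]
t=26: [105, 115, 105, 36]
t=27: [40, 49, 40, 87]
t=28: [111, 135, 111, 50]
t=29: [65, 99, 65, 114]
t=30: [77, 30, 77, 63]
t=31: [66, 81, 66, 88]
t=32: [76, 56, 76, 40]
t=33: [75, 105, 75, 105]
t=34: [54, 36, 54, 36]
t=35: [121, 112, 121, 112]
t=36: [68, 54, 68, 54]
t=37: [94, 115, 94, 115]
t=38: [18, 44, 18, 44]
t=39: [73, 112, 73, 112]
t=40: [63, 53, 63, 53]
t=41: [106, 121, 106, 121]
t=42: [41, 63, 41, 63]
t=43: [117, 105, 117, 105]
t=44: [54, 36, 54, 36]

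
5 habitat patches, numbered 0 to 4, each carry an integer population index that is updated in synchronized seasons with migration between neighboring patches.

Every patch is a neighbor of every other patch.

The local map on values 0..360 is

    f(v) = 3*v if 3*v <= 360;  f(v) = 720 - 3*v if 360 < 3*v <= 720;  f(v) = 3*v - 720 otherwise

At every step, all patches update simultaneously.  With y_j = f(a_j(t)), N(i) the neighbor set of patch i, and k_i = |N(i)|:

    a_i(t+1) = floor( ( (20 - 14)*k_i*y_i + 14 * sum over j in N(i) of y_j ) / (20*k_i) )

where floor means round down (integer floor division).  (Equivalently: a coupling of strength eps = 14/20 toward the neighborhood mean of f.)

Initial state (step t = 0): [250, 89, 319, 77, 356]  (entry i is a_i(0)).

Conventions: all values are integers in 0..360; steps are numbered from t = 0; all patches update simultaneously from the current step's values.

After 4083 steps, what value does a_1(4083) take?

Answer: a_1(4083) = 144
Key observation: The state at step 8, [288, 288, 288, 288, 288], reappears at step 10: the system is in a cycle of period 2 from step 8 on.  Therefore the state at step 4083 equals the state at step 8 + ((4083 - 8) mod 2) = 9, which is [144, 144, 144, 144, 144].

Derivation:
t=0: [250, 89, 319, 77, 356]
t=1: [198, 228, 224, 223, 238]
t=2: [62, 51, 52, 53, 47]
t=3: [162, 158, 158, 159, 156]
t=4: [242, 244, 244, 244, 245]
t=5: [10, 11, 11, 11, 11]
t=6: [32, 32, 32, 32, 32]
t=7: [96, 96, 96, 96, 96]
t=8: [288, 288, 288, 288, 288]
t=9: [144, 144, 144, 144, 144]
t=10: [288, 288, 288, 288, 288]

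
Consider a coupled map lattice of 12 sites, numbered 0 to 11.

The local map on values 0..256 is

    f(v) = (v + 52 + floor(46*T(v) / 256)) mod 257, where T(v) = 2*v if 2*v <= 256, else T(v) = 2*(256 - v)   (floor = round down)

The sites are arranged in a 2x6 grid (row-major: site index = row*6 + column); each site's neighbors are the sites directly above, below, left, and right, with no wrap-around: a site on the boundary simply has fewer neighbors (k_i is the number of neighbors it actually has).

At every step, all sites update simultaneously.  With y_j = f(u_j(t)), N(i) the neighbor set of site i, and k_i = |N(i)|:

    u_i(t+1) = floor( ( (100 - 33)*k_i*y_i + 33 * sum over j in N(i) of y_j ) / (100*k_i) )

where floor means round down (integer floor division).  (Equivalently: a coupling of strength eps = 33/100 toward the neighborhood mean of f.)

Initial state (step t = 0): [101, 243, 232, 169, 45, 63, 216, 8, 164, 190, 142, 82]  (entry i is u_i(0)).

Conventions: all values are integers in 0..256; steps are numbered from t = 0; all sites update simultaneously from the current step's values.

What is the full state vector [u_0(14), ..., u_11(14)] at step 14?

Simulating step by step:
t=0: [101, 243, 232, 169, 45, 63, 216, 8, 164, 190, 142, 82]
t=1: [137, 59, 83, 186, 144, 137, 58, 76, 178, 86, 188, 170]
t=2: [198, 148, 125, 66, 184, 235, 150, 132, 54, 114, 76, 208]
t=3: [87, 210, 203, 141, 39, 28, 200, 219, 155, 184, 129, 45]
t=4: [119, 37, 66, 170, 130, 96, 42, 48, 168, 80, 175, 127]
t=5: [177, 120, 161, 226, 227, 196, 127, 129, 214, 190, 238, 222]
t=6: [72, 196, 195, 52, 30, 18, 187, 202, 68, 15, 33, 27]
t=7: [102, 27, 37, 100, 93, 80, 31, 28, 107, 88, 92, 87]
t=8: [157, 100, 120, 174, 176, 164, 109, 101, 171, 176, 175, 169]
t=9: [227, 196, 220, 250, 255, 250, 205, 197, 242, 255, 255, 252]
t=10: [26, 15, 29, 45, 49, 47, 19, 16, 38, 48, 49, 48]
t=11: [82, 75, 92, 111, 117, 115, 77, 76, 99, 115, 117, 116]
t=12: [160, 156, 178, 200, 209, 208, 156, 158, 184, 205, 210, 209]
t=13: [245, 216, 29, 14, 19, 20, 243, 218, 31, 16, 20, 20]
t=14: [39, 34, 81, 74, 76, 78, 39, 35, 83, 75, 78, 79]

Answer: [39, 34, 81, 74, 76, 78, 39, 35, 83, 75, 78, 79]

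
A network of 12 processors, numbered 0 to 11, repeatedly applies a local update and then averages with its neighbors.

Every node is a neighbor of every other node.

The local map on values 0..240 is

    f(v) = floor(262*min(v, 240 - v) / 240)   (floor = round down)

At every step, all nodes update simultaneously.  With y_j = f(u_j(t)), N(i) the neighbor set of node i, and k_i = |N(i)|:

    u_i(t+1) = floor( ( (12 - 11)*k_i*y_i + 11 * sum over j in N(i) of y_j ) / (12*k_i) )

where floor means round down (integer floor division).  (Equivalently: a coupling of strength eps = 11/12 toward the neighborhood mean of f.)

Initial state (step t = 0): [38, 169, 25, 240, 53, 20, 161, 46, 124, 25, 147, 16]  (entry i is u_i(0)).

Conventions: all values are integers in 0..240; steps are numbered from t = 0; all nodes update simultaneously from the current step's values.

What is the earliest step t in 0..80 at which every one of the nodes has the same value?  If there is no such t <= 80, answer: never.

Answer: 1
Key observation: Synchronization is absorbing here: once all nodes are equal they stay equal, and step 1 is the first all-equal step.

Derivation:
t=0: [38, 169, 25, 240, 53, 20, 161, 46, 124, 25, 147, 16]  (not all equal)
t=1: [52, 52, 52, 52, 52, 52, 52, 52, 52, 52, 52, 52]  (all equal)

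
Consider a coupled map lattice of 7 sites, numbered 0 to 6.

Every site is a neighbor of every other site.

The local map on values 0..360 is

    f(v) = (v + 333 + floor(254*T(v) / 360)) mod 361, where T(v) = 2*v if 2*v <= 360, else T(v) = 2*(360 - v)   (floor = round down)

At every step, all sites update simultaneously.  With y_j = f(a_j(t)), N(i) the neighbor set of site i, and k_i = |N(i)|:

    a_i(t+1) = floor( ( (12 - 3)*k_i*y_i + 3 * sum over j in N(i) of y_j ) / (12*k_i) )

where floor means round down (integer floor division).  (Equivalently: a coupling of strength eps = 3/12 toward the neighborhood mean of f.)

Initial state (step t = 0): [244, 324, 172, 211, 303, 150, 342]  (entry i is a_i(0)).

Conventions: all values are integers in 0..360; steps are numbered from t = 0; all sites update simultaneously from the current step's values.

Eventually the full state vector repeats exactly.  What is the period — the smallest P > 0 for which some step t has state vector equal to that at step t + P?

Answer: 4
Key observation: The state at step 11, [86, 304, 86, 86, 304, 304, 304], reappears at step 15 — and no state repeats earlier — so the cycle the system enters has period 4.

Derivation:
t=0: [244, 324, 172, 211, 303, 150, 342]
t=1: [73, 305, 78, 83, 311, 296, 300]
t=2: [184, 329, 192, 201, 328, 332, 331]
t=3: [92, 305, 90, 87, 306, 305, 305]
t=4: [219, 333, 216, 210, 333, 333, 333]
t=5: [80, 303, 82, 83, 303, 303, 303]
t=6: [196, 331, 199, 202, 331, 331, 331]
t=7: [88, 304, 87, 86, 304, 304, 304]
t=8: [212, 333, 210, 208, 333, 333, 333]
t=9: [83, 304, 83, 84, 304, 304, 304]
t=10: [202, 332, 202, 204, 332, 332, 332]
t=11: [86, 304, 86, 86, 304, 304, 304]
t=12: [208, 333, 208, 208, 333, 333, 333]
t=13: [84, 304, 84, 84, 304, 304, 304]
t=14: [204, 332, 204, 204, 332, 332, 332]
t=15: [86, 304, 86, 86, 304, 304, 304]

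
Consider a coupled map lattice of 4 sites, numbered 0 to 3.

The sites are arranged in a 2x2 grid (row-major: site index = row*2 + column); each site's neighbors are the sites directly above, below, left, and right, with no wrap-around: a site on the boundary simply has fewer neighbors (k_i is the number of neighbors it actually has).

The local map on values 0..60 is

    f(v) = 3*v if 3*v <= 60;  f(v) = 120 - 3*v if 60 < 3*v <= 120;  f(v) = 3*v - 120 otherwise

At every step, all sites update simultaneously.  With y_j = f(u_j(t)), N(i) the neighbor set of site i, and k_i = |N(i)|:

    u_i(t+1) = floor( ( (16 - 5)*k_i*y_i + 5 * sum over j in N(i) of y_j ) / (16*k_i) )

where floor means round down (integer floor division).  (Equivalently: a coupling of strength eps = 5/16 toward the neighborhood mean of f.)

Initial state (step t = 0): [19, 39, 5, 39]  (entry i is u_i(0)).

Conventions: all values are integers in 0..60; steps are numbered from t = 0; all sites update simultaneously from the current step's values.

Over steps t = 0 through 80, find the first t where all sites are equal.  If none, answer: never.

Simulating step by step:
t=0: [19, 39, 5, 39]  (not all equal)
t=1: [42, 11, 19, 4]  (not all equal)
t=2: [18, 25, 42, 22]  (not all equal)
t=3: [45, 47, 21, 45]  (not all equal)
t=4: [22, 19, 43, 22]  (not all equal)
t=5: [47, 56, 23, 47]  (not all equal)
t=6: [29, 39, 41, 29]  (not all equal)
t=7: [23, 12, 12, 23]  (not all equal)
t=8: [46, 40, 40, 46]  (not all equal)
t=9: [12, 5, 5, 12]  (not all equal)
t=10: [29, 21, 21, 29]  (not all equal)
t=11: [40, 49, 49, 40]  (not all equal)
t=12: [8, 18, 18, 8]  (not all equal)
t=13: [33, 44, 44, 33]  (not all equal)
t=14: [18, 14, 14, 18]  (not all equal)
t=15: [50, 45, 45, 50]  (not all equal)
t=16: [25, 19, 19, 25]  (not all equal)
t=17: [48, 53, 53, 48]  (not all equal)
t=18: [28, 34, 34, 28]  (not all equal)
t=19: [30, 23, 23, 30]  (not all equal)
t=20: [36, 44, 44, 36]  (not all equal)
t=21: [12, 12, 12, 12]  (all equal)

Answer: 21
Key observation: Synchronization is absorbing here: once all sites are equal they stay equal, and step 21 is the first all-equal step.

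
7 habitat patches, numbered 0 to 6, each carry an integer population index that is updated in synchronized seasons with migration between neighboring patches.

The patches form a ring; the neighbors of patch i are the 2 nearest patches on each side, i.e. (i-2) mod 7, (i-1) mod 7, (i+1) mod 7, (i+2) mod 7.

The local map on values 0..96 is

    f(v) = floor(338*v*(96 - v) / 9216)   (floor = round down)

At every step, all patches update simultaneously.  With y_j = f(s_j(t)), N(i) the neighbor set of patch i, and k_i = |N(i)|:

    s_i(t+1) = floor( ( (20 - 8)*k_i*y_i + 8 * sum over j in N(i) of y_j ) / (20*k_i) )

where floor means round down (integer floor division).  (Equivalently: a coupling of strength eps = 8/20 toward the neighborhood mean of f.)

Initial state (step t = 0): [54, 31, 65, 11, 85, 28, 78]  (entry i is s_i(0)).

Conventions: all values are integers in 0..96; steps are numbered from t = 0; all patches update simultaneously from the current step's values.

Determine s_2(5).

Simulating step by step:
t=0: [54, 31, 65, 11, 85, 28, 78]
t=1: [76, 67, 66, 45, 43, 61, 56]
t=2: [63, 71, 72, 80, 81, 77, 77]
t=3: [69, 62, 60, 50, 47, 53, 55]
t=4: [72, 77, 78, 82, 83, 81, 80]
t=5: [57, 52, 50, 43, 41, 45, 47]

Answer: s_2(5) = 50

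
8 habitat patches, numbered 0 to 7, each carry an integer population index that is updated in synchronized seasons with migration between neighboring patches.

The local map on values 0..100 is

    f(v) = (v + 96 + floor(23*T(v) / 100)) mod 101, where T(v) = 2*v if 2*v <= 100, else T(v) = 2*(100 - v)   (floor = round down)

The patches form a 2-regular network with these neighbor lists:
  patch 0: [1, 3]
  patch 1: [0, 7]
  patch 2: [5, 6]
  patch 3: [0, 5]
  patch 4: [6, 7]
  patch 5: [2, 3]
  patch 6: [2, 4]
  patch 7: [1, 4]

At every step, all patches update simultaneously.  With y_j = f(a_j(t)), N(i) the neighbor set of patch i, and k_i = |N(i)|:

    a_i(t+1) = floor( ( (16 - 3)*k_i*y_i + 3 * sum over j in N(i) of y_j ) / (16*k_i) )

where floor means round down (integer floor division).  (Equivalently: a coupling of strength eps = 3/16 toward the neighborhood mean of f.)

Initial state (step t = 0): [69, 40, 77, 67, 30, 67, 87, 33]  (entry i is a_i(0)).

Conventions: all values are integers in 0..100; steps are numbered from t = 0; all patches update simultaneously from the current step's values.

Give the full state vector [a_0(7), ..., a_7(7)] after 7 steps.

Simulating step by step:
t=0: [69, 40, 77, 67, 30, 67, 87, 33]
t=1: [75, 54, 82, 77, 43, 77, 81, 43]
t=2: [80, 69, 84, 81, 59, 82, 81, 58]
t=3: [83, 78, 85, 84, 73, 85, 83, 72]
t=4: [84, 82, 85, 85, 80, 86, 84, 79]
t=5: [85, 84, 86, 86, 84, 86, 85, 83]
t=6: [86, 85, 86, 86, 85, 87, 86, 85]
t=7: [86, 86, 87, 87, 86, 87, 86, 86]

Answer: [86, 86, 87, 87, 86, 87, 86, 86]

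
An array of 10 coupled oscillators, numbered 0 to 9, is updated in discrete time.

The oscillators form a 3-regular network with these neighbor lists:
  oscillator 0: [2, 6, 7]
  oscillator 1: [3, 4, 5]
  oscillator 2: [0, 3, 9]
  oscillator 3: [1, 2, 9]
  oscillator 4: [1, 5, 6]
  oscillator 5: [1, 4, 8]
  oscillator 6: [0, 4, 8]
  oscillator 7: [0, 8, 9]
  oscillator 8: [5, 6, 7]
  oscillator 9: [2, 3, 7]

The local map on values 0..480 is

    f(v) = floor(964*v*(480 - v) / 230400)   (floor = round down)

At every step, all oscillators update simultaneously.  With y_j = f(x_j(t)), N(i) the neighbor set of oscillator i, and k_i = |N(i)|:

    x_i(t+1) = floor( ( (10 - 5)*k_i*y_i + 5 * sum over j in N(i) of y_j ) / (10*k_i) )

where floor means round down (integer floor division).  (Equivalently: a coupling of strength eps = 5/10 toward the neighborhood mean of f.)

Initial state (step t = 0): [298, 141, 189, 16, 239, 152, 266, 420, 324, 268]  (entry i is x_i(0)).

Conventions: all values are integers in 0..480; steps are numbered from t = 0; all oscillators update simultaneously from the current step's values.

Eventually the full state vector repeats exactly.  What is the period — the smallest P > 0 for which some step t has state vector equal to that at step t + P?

Simulating step by step:
t=0: [298, 141, 189, 16, 239, 152, 266, 420, 324, 268]
t=1: [208, 179, 197, 126, 227, 212, 231, 164, 197, 179]
t=2: [232, 223, 224, 206, 237, 234, 238, 223, 232, 218]
t=3: [239, 238, 238, 237, 239, 239, 240, 239, 239, 238]
t=4: [240, 240, 240, 240, 240, 240, 240, 240, 240, 240]
t=5: [241, 241, 241, 241, 241, 241, 241, 241, 241, 241]
t=6: [240, 240, 240, 240, 240, 240, 240, 240, 240, 240]

Answer: 2
Key observation: The state at step 4, [240, 240, 240, 240, 240, 240, 240, 240, 240, 240], reappears at step 6 — and no state repeats earlier — so the cycle the system enters has period 2.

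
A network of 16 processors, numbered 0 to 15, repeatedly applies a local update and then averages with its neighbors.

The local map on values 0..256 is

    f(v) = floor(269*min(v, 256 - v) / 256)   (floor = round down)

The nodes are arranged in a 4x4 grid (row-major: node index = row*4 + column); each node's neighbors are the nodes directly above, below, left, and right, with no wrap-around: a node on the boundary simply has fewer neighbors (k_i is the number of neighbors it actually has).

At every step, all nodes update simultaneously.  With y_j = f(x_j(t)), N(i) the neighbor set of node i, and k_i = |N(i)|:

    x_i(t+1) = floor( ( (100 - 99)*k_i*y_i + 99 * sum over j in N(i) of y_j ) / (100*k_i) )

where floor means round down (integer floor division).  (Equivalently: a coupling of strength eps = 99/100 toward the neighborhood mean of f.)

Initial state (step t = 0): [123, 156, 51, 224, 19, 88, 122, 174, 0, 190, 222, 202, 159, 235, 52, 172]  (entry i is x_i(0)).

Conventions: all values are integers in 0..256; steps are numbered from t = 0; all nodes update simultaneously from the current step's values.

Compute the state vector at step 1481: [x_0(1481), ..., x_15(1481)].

Answer: [133, 132, 133, 133, 132, 132, 132, 133, 132, 132, 132, 132, 132, 132, 132, 132]
Key observation: The state at step 21, [133, 132, 133, 133, 132, 132, 132, 133, 132, 132, 132, 132, 132, 132, 132, 132], reappears at step 23: the system is in a cycle of period 2 from step 21 on.  Therefore the state at step 1481 equals the state at step 21 + ((1481 - 21) mod 2) = 21, which is [133, 132, 133, 133, 132, 132, 132, 133, 132, 132, 132, 132, 132, 132, 132, 132].

Derivation:
t=0: [123, 156, 51, 224, 19, 88, 122, 174, 0, 190, 222, 202, 159, 235, 52, 172]
t=1: [62, 91, 88, 69, 73, 80, 67, 72, 62, 37, 76, 69, 11, 74, 48, 55]
t=2: [85, 80, 79, 83, 71, 69, 82, 71, 41, 75, 57, 70, 70, 33, 70, 60]
t=3: [79, 81, 85, 78, 68, 80, 72, 81, 74, 52, 77, 65, 38, 74, 52, 72]
t=4: [78, 85, 80, 86, 81, 71, 84, 74, 54, 79, 62, 79, 76, 49, 77, 61]
t=5: [86, 79, 88, 80, 70, 86, 75, 86, 82, 61, 83, 68, 53, 80, 60, 81]
t=6: [78, 90, 81, 90, 88, 74, 89, 77, 64, 86, 69, 87, 84, 60, 85, 67]
t=7: [92, 81, 93, 82, 75, 92, 78, 92, 89, 69, 90, 74, 65, 88, 68, 89]
t=8: [81, 96, 84, 96, 94, 79, 95, 81, 72, 93, 75, 94, 92, 70, 92, 74]
t=9: [98, 85, 99, 86, 81, 98, 83, 98, 96, 77, 97, 80, 74, 96, 76, 96]
t=10: [87, 102, 88, 102, 101, 85, 102, 87, 80, 100, 82, 100, 99, 78, 100, 81]
t=11: [106, 90, 106, 91, 88, 106, 89, 106, 104, 85, 105, 87, 82, 104, 84, 104]
t=12: [93, 110, 94, 110, 110, 92, 110, 93, 89, 109, 90, 109, 108, 87, 109, 89]
t=13: [114, 97, 114, 97, 95, 114, 96, 114, 113, 93, 114, 94, 92, 113, 92, 113]
t=14: [100, 118, 100, 118, 118, 99, 118, 99, 97, 118, 97, 118, 117, 96, 118, 97]
t=15: [122, 104, 122, 104, 103, 122, 103, 122, 122, 101, 122, 102, 100, 122, 100, 122]
t=16: [108, 127, 108, 127, 127, 107, 127, 108, 106, 127, 106, 127, 127, 105, 127, 106]
t=17: [132, 112, 132, 113, 112, 132, 112, 132, 132, 111, 132, 111, 110, 132, 110, 132]
t=18: [117, 129, 117, 129, 129, 116, 129, 117, 116, 129, 116, 129, 129, 115, 129, 115]
t=19: [132, 121, 132, 122, 121, 132, 121, 132, 132, 120, 132, 121, 120, 132, 120, 132]
t=20: [127, 129, 127, 129, 129, 126, 129, 127, 126, 129, 126, 129, 129, 126, 129, 126]
t=21: [133, 132, 133, 133, 132, 132, 132, 133, 132, 132, 132, 132, 132, 132, 132, 132]
t=22: [129, 129, 129, 129, 129, 130, 129, 129, 130, 130, 130, 129, 130, 130, 130, 130]
t=23: [133, 132, 133, 133, 132, 132, 132, 133, 132, 132, 132, 132, 132, 132, 132, 132]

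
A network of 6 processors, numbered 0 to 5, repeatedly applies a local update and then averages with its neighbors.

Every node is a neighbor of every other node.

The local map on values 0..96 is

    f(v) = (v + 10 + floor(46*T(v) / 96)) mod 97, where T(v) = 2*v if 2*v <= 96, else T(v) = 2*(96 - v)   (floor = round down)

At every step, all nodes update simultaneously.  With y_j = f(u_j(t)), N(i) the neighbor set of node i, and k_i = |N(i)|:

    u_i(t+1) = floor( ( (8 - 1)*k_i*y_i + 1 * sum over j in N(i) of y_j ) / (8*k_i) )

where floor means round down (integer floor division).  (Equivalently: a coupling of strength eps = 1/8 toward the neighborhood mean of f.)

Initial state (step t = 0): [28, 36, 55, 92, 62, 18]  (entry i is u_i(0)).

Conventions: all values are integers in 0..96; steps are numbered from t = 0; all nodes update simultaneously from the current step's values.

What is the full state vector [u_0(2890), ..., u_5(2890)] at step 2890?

Answer: [64, 64, 10, 10, 10, 32]
Key observation: The state at step 7, [64, 64, 10, 10, 10, 32], reappears at step 10: the system is in a cycle of period 3 from step 7 on.  Therefore the state at step 2890 equals the state at step 7 + ((2890 - 7) mod 3) = 7, which is [64, 64, 10, 10, 10, 32].

Derivation:
t=0: [28, 36, 55, 92, 62, 18]
t=1: [59, 73, 11, 12, 11, 43]
t=2: [11, 11, 31, 33, 31, 85]
t=3: [33, 33, 66, 70, 66, 13]
t=4: [68, 68, 11, 11, 11, 34]
t=5: [10, 10, 30, 30, 30, 69]
t=6: [31, 31, 64, 64, 64, 12]
t=7: [64, 64, 10, 10, 10, 32]
t=8: [10, 10, 28, 28, 28, 65]
t=9: [31, 31, 60, 60, 60, 12]
t=10: [64, 64, 10, 10, 10, 32]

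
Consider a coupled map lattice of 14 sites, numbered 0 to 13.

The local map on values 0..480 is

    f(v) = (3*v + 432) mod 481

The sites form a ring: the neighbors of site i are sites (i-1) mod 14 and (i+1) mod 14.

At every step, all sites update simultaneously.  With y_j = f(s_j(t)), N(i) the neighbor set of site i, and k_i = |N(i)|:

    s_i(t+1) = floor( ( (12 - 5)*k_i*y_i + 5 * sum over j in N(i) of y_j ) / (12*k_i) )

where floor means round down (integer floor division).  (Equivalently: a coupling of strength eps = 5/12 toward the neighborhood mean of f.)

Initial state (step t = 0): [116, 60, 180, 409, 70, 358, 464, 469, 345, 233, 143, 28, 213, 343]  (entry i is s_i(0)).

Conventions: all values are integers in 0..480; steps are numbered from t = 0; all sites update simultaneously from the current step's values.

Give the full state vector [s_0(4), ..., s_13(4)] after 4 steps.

Answer: [195, 320, 332, 338, 150, 95, 123, 202, 351, 334, 176, 184, 327, 315]

Derivation:
t=0: [116, 60, 180, 409, 70, 358, 464, 469, 345, 233, 143, 28, 213, 343]
t=1: [205, 140, 78, 161, 152, 149, 317, 315, 131, 182, 264, 122, 74, 95]
t=2: [176, 272, 275, 376, 410, 404, 414, 401, 290, 135, 222, 275, 216, 191]
t=3: [347, 328, 256, 175, 194, 211, 216, 230, 312, 306, 214, 225, 139, 149]
t=4: [195, 320, 332, 338, 150, 95, 123, 202, 351, 334, 176, 184, 327, 315]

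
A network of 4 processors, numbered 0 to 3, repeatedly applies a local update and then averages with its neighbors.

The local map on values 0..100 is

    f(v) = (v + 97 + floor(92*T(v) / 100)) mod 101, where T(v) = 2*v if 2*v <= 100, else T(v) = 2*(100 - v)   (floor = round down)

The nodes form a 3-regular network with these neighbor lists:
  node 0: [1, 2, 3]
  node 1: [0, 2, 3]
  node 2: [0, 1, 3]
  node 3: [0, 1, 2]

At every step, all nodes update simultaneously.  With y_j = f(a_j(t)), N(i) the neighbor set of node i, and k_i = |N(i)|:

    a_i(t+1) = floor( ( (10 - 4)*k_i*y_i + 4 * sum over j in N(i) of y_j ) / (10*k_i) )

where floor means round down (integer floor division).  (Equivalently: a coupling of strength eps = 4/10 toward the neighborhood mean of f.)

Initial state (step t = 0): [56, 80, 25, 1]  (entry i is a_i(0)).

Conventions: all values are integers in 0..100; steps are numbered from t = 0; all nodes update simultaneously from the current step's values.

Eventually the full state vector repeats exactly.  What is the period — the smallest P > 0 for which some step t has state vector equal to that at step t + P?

Answer: 4
Key observation: The state at step 13, [32, 32, 32, 32], reappears at step 17 — and no state repeats earlier — so the cycle the system enters has period 4.

Derivation:
t=0: [56, 80, 25, 1]
t=1: [42, 32, 59, 73]
t=2: [26, 59, 33, 27]
t=3: [66, 48, 76, 68]
t=4: [22, 26, 19, 21]
t=5: [57, 63, 53, 56]
t=6: [30, 28, 32, 30]
t=7: [80, 78, 83, 80]
t=8: [11, 11, 10, 11]
t=9: [26, 26, 25, 26]
t=10: [68, 68, 67, 68]
t=11: [21, 21, 21, 21]
t=12: [55, 55, 55, 55]
t=13: [32, 32, 32, 32]
t=14: [86, 86, 86, 86]
t=15: [6, 6, 6, 6]
t=16: [13, 13, 13, 13]
t=17: [32, 32, 32, 32]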